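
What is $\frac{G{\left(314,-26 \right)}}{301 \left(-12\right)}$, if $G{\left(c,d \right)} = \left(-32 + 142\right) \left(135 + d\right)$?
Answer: $- \frac{5995}{1806} \approx -3.3195$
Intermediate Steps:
$G{\left(c,d \right)} = 14850 + 110 d$ ($G{\left(c,d \right)} = 110 \left(135 + d\right) = 14850 + 110 d$)
$\frac{G{\left(314,-26 \right)}}{301 \left(-12\right)} = \frac{14850 + 110 \left(-26\right)}{301 \left(-12\right)} = \frac{14850 - 2860}{-3612} = 11990 \left(- \frac{1}{3612}\right) = - \frac{5995}{1806}$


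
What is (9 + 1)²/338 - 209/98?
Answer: -30421/16562 ≈ -1.8368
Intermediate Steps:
(9 + 1)²/338 - 209/98 = 10²*(1/338) - 209*1/98 = 100*(1/338) - 209/98 = 50/169 - 209/98 = -30421/16562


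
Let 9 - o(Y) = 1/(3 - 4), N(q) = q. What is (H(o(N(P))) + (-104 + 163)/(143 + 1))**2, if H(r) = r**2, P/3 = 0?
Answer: 209062681/20736 ≈ 10082.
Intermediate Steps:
P = 0 (P = 3*0 = 0)
o(Y) = 10 (o(Y) = 9 - 1/(3 - 4) = 9 - 1/(-1) = 9 - 1*(-1) = 9 + 1 = 10)
(H(o(N(P))) + (-104 + 163)/(143 + 1))**2 = (10**2 + (-104 + 163)/(143 + 1))**2 = (100 + 59/144)**2 = (14459/144)**2 = 209062681/20736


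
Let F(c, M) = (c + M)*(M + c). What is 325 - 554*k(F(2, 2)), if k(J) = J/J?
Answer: -229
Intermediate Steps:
F(c, M) = (M + c)² (F(c, M) = (M + c)*(M + c) = (M + c)²)
k(J) = 1
325 - 554*k(F(2, 2)) = 325 - 554*1 = 325 - 554 = -229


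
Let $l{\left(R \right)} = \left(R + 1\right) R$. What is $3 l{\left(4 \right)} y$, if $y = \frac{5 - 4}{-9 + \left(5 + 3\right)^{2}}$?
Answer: $\frac{12}{11} \approx 1.0909$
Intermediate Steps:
$l{\left(R \right)} = R \left(1 + R\right)$ ($l{\left(R \right)} = \left(1 + R\right) R = R \left(1 + R\right)$)
$y = \frac{1}{55}$ ($y = 1 \frac{1}{-9 + 8^{2}} = 1 \frac{1}{-9 + 64} = 1 \cdot \frac{1}{55} = \frac{1}{55} \approx 0.018182$)
$3 l{\left(4 \right)} y = 3 \cdot 4 \left(1 + 4\right) \frac{1}{55} = 3 \cdot 4 \cdot 5 \cdot \frac{1}{55} = 3 \cdot 20 \cdot \frac{1}{55} = 60 \cdot \frac{1}{55} = \frac{12}{11}$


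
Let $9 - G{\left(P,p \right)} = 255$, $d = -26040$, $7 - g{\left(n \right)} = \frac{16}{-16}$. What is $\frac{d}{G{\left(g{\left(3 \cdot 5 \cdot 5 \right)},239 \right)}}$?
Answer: $\frac{4340}{41} \approx 105.85$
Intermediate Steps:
$g{\left(n \right)} = 8$ ($g{\left(n \right)} = 7 - \frac{16}{-16} = 7 - 16 \left(- \frac{1}{16}\right) = 7 - -1 = 7 + 1 = 8$)
$G{\left(P,p \right)} = -246$ ($G{\left(P,p \right)} = 9 - 255 = -246$)
$\frac{d}{G{\left(g{\left(3 \cdot 5 \cdot 5 \right)},239 \right)}} = - \frac{26040}{-246} = \left(-26040\right) \left(- \frac{1}{246}\right) = \frac{4340}{41}$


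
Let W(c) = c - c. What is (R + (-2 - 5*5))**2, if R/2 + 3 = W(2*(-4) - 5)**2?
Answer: 1089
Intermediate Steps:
W(c) = 0
R = -6 (R = -6 + 2*0**2 = -6 + 2*0 = -6 + 0 = -6)
(R + (-2 - 5*5))**2 = (-6 + (-2 - 5*5))**2 = (-6 + (-2 - 25))**2 = (-6 - 27)**2 = (-33)**2 = 1089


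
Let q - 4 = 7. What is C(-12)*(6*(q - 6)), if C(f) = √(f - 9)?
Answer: 30*I*√21 ≈ 137.48*I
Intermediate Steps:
C(f) = √(-9 + f)
q = 11 (q = 4 + 7 = 11)
C(-12)*(6*(q - 6)) = √(-9 - 12)*(6*(11 - 6)) = √(-21)*(6*5) = (I*√21)*30 = 30*I*√21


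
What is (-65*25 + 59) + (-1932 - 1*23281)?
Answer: -26779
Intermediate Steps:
(-65*25 + 59) + (-1932 - 1*23281) = (-1625 + 59) + (-1932 - 23281) = -1566 - 25213 = -26779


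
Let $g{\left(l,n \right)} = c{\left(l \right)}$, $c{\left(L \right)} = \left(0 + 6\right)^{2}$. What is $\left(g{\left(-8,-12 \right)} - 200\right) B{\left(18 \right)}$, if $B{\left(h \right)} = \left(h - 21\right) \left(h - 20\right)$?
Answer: $-984$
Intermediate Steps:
$B{\left(h \right)} = \left(-21 + h\right) \left(-20 + h\right)$
$c{\left(L \right)} = 36$ ($c{\left(L \right)} = 6^{2} = 36$)
$g{\left(l,n \right)} = 36$
$\left(g{\left(-8,-12 \right)} - 200\right) B{\left(18 \right)} = \left(36 - 200\right) \left(420 + 18^{2} - 738\right) = - 164 \left(420 + 324 - 738\right) = \left(-164\right) 6 = -984$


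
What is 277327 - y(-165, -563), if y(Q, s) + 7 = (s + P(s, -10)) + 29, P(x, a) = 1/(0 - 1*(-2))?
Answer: 555735/2 ≈ 2.7787e+5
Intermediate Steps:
P(x, a) = ½ (P(x, a) = 1/(0 + 2) = 1/2 = ½)
y(Q, s) = 45/2 + s (y(Q, s) = -7 + ((s + ½) + 29) = -7 + ((½ + s) + 29) = -7 + (59/2 + s) = 45/2 + s)
277327 - y(-165, -563) = 277327 - (45/2 - 563) = 277327 - 1*(-1081/2) = 277327 + 1081/2 = 555735/2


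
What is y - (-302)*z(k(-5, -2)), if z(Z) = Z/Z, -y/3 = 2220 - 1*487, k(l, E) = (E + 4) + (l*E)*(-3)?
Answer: -4897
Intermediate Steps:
k(l, E) = 4 + E - 3*E*l (k(l, E) = (4 + E) + (E*l)*(-3) = (4 + E) - 3*E*l = 4 + E - 3*E*l)
y = -5199 (y = -3*(2220 - 1*487) = -3*(2220 - 487) = -3*1733 = -5199)
z(Z) = 1
y - (-302)*z(k(-5, -2)) = -5199 - (-302) = -5199 - 1*(-302) = -5199 + 302 = -4897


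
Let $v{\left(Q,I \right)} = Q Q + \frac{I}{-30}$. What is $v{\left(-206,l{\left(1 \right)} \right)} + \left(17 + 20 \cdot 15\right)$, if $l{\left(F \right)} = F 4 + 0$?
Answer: $\frac{641293}{15} \approx 42753.0$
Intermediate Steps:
$l{\left(F \right)} = 4 F$ ($l{\left(F \right)} = 4 F + 0 = 4 F$)
$v{\left(Q,I \right)} = Q^{2} - \frac{I}{30}$
$v{\left(-206,l{\left(1 \right)} \right)} + \left(17 + 20 \cdot 15\right) = \left(\left(-206\right)^{2} - \frac{4 \cdot 1}{30}\right) + \left(17 + 20 \cdot 15\right) = \left(42436 - \frac{2}{15}\right) + \left(17 + 300\right) = \left(42436 - \frac{2}{15}\right) + 317 = \frac{636538}{15} + 317 = \frac{641293}{15}$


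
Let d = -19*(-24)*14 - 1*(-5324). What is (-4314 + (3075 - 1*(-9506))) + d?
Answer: 19975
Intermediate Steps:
d = 11708 (d = 456*14 + 5324 = 6384 + 5324 = 11708)
(-4314 + (3075 - 1*(-9506))) + d = (-4314 + (3075 - 1*(-9506))) + 11708 = (-4314 + (3075 + 9506)) + 11708 = (-4314 + 12581) + 11708 = 8267 + 11708 = 19975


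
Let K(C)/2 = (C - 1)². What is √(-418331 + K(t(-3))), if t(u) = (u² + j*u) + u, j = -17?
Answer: I*√412059 ≈ 641.92*I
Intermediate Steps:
t(u) = u² - 16*u (t(u) = (u² - 17*u) + u = u² - 16*u)
K(C) = 2*(-1 + C)² (K(C) = 2*(C - 1)² = 2*(-1 + C)²)
√(-418331 + K(t(-3))) = √(-418331 + 2*(-1 - 3*(-16 - 3))²) = √(-418331 + 2*(-1 - 3*(-19))²) = √(-418331 + 2*(-1 + 57)²) = √(-418331 + 2*56²) = √(-418331 + 2*3136) = √(-418331 + 6272) = √(-412059) = I*√412059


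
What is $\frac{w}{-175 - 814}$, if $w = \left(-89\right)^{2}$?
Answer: $- \frac{7921}{989} \approx -8.0091$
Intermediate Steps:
$w = 7921$
$\frac{w}{-175 - 814} = \frac{7921}{-175 - 814} = \frac{7921}{-989} = 7921 \left(- \frac{1}{989}\right) = - \frac{7921}{989}$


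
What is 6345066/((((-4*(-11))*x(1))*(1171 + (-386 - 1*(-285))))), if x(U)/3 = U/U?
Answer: 1057511/23540 ≈ 44.924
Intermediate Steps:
x(U) = 3 (x(U) = 3*(U/U) = 3*1 = 3)
6345066/((((-4*(-11))*x(1))*(1171 + (-386 - 1*(-285))))) = 6345066/(((-4*(-11)*3)*(1171 + (-386 - 1*(-285))))) = 6345066/(((44*3)*(1171 + (-386 + 285)))) = 6345066/((132*(1171 - 101))) = 6345066/((132*1070)) = 6345066/141240 = 6345066*(1/141240) = 1057511/23540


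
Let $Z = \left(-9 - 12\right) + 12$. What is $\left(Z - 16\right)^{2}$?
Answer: $625$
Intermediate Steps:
$Z = -9$ ($Z = -21 + 12 = -9$)
$\left(Z - 16\right)^{2} = \left(-9 - 16\right)^{2} = \left(-25\right)^{2} = 625$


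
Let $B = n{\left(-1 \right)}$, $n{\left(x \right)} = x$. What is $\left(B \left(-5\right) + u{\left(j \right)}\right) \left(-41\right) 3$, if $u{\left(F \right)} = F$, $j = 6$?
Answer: $-1353$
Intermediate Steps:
$B = -1$
$\left(B \left(-5\right) + u{\left(j \right)}\right) \left(-41\right) 3 = \left(\left(-1\right) \left(-5\right) + 6\right) \left(-41\right) 3 = \left(5 + 6\right) \left(-41\right) 3 = 11 \left(-41\right) 3 = \left(-451\right) 3 = -1353$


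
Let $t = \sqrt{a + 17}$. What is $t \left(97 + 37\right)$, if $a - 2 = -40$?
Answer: $134 i \sqrt{21} \approx 614.07 i$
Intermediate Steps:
$a = -38$ ($a = 2 - 40 = -38$)
$t = i \sqrt{21}$ ($t = \sqrt{-38 + 17} = \sqrt{-21} = i \sqrt{21} \approx 4.5826 i$)
$t \left(97 + 37\right) = i \sqrt{21} \left(97 + 37\right) = i \sqrt{21} \cdot 134 = 134 i \sqrt{21}$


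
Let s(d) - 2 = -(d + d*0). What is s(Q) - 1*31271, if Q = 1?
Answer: -31270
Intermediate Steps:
s(d) = 2 - d (s(d) = 2 - (d + d*0) = 2 - (d + 0) = 2 - d)
s(Q) - 1*31271 = (2 - 1*1) - 1*31271 = (2 - 1) - 31271 = 1 - 31271 = -31270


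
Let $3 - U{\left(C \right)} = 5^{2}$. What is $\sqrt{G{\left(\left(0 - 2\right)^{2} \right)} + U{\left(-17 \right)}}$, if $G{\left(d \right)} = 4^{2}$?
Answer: $i \sqrt{6} \approx 2.4495 i$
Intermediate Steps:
$U{\left(C \right)} = -22$ ($U{\left(C \right)} = 3 - 5^{2} = 3 - 25 = -22$)
$G{\left(d \right)} = 16$
$\sqrt{G{\left(\left(0 - 2\right)^{2} \right)} + U{\left(-17 \right)}} = \sqrt{16 - 22} = \sqrt{-6} = i \sqrt{6}$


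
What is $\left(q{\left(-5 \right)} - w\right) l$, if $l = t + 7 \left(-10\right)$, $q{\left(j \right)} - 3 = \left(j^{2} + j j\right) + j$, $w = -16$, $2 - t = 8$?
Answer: $-4864$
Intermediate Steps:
$t = -6$ ($t = 2 - 8 = -6$)
$q{\left(j \right)} = 3 + j + 2 j^{2}$ ($q{\left(j \right)} = 3 + \left(\left(j^{2} + j j\right) + j\right) = 3 + \left(\left(j^{2} + j^{2}\right) + j\right) = 3 + \left(2 j^{2} + j\right) = 3 + \left(j + 2 j^{2}\right) = 3 + j + 2 j^{2}$)
$l = -76$ ($l = -6 + 7 \left(-10\right) = -6 - 70 = -76$)
$\left(q{\left(-5 \right)} - w\right) l = \left(\left(3 - 5 + 2 \left(-5\right)^{2}\right) - -16\right) \left(-76\right) = \left(\left(3 - 5 + 2 \cdot 25\right) + 16\right) \left(-76\right) = \left(\left(3 - 5 + 50\right) + 16\right) \left(-76\right) = \left(48 + 16\right) \left(-76\right) = 64 \left(-76\right) = -4864$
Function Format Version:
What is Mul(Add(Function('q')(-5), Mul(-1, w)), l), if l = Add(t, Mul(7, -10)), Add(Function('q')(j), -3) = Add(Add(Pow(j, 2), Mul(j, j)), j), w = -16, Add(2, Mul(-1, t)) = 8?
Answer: -4864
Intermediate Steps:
t = -6 (t = Add(2, Mul(-1, 8)) = Add(2, -8) = -6)
Function('q')(j) = Add(3, j, Mul(2, Pow(j, 2))) (Function('q')(j) = Add(3, Add(Add(Pow(j, 2), Mul(j, j)), j)) = Add(3, Add(Add(Pow(j, 2), Pow(j, 2)), j)) = Add(3, Add(Mul(2, Pow(j, 2)), j)) = Add(3, Add(j, Mul(2, Pow(j, 2)))) = Add(3, j, Mul(2, Pow(j, 2))))
l = -76 (l = Add(-6, Mul(7, -10)) = Add(-6, -70) = -76)
Mul(Add(Function('q')(-5), Mul(-1, w)), l) = Mul(Add(Add(3, -5, Mul(2, Pow(-5, 2))), Mul(-1, -16)), -76) = Mul(Add(Add(3, -5, Mul(2, 25)), 16), -76) = Mul(Add(Add(3, -5, 50), 16), -76) = Mul(Add(48, 16), -76) = Mul(64, -76) = -4864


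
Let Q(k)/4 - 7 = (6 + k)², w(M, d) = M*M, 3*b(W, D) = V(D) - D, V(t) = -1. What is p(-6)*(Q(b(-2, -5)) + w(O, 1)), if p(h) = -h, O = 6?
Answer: 5024/3 ≈ 1674.7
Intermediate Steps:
b(W, D) = -⅓ - D/3 (b(W, D) = (-1 - D)/3 = -⅓ - D/3)
w(M, d) = M²
Q(k) = 28 + 4*(6 + k)²
p(-6)*(Q(b(-2, -5)) + w(O, 1)) = (-1*(-6))*((28 + 4*(6 + (-⅓ - ⅓*(-5)))²) + 6²) = 6*((28 + 4*(6 + (-⅓ + 5/3))²) + 36) = 6*((28 + 4*(6 + 4/3)²) + 36) = 6*((28 + 4*(22/3)²) + 36) = 6*((28 + 4*(484/9)) + 36) = 6*((28 + 1936/9) + 36) = 6*(2188/9 + 36) = 6*(2512/9) = 5024/3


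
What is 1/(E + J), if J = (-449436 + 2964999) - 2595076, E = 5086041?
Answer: 1/5006528 ≈ 1.9974e-7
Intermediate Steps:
J = -79513 (J = 2515563 - 2595076 = -79513)
1/(E + J) = 1/(5086041 - 79513) = 1/5006528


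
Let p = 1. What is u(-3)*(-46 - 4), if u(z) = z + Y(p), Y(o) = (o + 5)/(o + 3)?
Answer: 75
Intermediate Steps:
Y(o) = (5 + o)/(3 + o)
u(z) = 3/2 + z (u(z) = z + (5 + 1)/(3 + 1) = z + 6/4 = z + (1/4)*6 = z + 3/2 = 3/2 + z)
u(-3)*(-46 - 4) = (3/2 - 3)*(-46 - 4) = -3/2*(-50) = 75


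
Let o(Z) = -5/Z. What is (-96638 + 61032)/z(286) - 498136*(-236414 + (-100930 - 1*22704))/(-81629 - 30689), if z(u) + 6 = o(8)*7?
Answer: -7427147348080/4661197 ≈ -1.5934e+6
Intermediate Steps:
z(u) = -83/8 (z(u) = -6 - 5/8*7 = -6 - 35/8 = -83/8)
(-96638 + 61032)/z(286) - 498136*(-236414 + (-100930 - 1*22704))/(-81629 - 30689) = (-96638 + 61032)/(-83/8) - 498136*(-236414 + (-100930 - 1*22704))/(-81629 - 30689) = -35606*(-8/83) - 498136/((-112318/(-236414 + (-100930 - 22704)))) = 284848/83 - 498136/((-112318/(-236414 - 123634))) = 284848/83 - 498136/((-112318/(-360048))) = 284848/83 - 498136/((-112318*(-1/360048))) = 284848/83 - 498136/56159/180024 = 284848/83 - 498136*180024/56159 = 284848/83 - 89676435264/56159 = -7427147348080/4661197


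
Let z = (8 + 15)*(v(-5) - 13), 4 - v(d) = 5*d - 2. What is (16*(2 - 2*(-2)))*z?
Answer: 39744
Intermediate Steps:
v(d) = 6 - 5*d (v(d) = 4 - (5*d - 2) = 4 - (-2 + 5*d) = 4 + (2 - 5*d) = 6 - 5*d)
z = 414 (z = (8 + 15)*((6 - 5*(-5)) - 13) = 23*((6 + 25) - 13) = 23*(31 - 13) = 23*18 = 414)
(16*(2 - 2*(-2)))*z = (16*(2 - 2*(-2)))*414 = (16*(2 + 4))*414 = (16*6)*414 = 96*414 = 39744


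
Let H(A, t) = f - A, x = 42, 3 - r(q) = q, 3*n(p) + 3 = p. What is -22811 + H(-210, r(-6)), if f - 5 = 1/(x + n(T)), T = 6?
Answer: -971627/43 ≈ -22596.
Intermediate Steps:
n(p) = -1 + p/3
r(q) = 3 - q
f = 216/43 (f = 5 + 1/(42 + (-1 + (⅓)*6)) = 5 + 1/(42 + (-1 + 2)) = 5 + 1/(42 + 1) = 5 + 1/43 = 216/43 ≈ 5.0233)
H(A, t) = 216/43 - A
-22811 + H(-210, r(-6)) = -22811 + (216/43 - 1*(-210)) = -22811 + (216/43 + 210) = -22811 + 9246/43 = -971627/43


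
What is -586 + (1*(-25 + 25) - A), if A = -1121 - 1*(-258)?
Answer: 277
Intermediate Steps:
A = -863 (A = -1121 + 258 = -863)
-586 + (1*(-25 + 25) - A) = -586 + (1*(-25 + 25) - 1*(-863)) = -586 + (1*0 + 863) = -586 + (0 + 863) = -586 + 863 = 277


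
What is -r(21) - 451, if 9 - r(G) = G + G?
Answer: -418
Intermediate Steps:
r(G) = 9 - 2*G (r(G) = 9 - (G + G) = 9 - 2*G)
-r(21) - 451 = -(9 - 2*21) - 451 = -(9 - 42) - 451 = -1*(-33) - 451 = 33 - 451 = -418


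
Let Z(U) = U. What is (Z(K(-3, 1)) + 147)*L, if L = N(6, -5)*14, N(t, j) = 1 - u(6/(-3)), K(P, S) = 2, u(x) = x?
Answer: 6258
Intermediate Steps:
N(t, j) = 3 (N(t, j) = 1 - 6/(-3) = 1 - 6*(-1)/3 = 1 - 1*(-2) = 1 + 2 = 3)
L = 42 (L = 3*14 = 42)
(Z(K(-3, 1)) + 147)*L = (2 + 147)*42 = 149*42 = 6258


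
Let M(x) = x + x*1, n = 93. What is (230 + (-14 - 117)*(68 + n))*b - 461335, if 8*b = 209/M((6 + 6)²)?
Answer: -1067275789/2304 ≈ -4.6323e+5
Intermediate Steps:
M(x) = 2*x (M(x) = x + x = 2*x)
b = 209/2304 (b = (209/((2*(6 + 6)²)))/8 = (209/((2*12²)))/8 = (209/((2*144)))/8 = (209/288)/8 = (209*(1/288))/8 = (⅛)*(209/288) = 209/2304 ≈ 0.090712)
(230 + (-14 - 117)*(68 + n))*b - 461335 = (230 + (-14 - 117)*(68 + 93))*(209/2304) - 461335 = (230 - 131*161)*(209/2304) - 461335 = (230 - 21091)*(209/2304) - 461335 = -20861*209/2304 - 461335 = -4359949/2304 - 461335 = -1067275789/2304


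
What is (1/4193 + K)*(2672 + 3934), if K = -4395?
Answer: -121736913804/4193 ≈ -2.9033e+7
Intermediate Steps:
(1/4193 + K)*(2672 + 3934) = (1/4193 - 4395)*(2672 + 3934) = (1/4193 - 4395)*6606 = -18428234/4193*6606 = -121736913804/4193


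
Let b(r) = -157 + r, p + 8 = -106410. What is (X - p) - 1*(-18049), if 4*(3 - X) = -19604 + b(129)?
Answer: 129378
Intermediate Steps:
p = -106418 (p = -8 - 106410 = -106418)
X = 4911 (X = 3 - (-19604 + (-157 + 129))/4 = 3 - (-19604 - 28)/4 = 3 - ¼*(-19632) = 3 + 4908 = 4911)
(X - p) - 1*(-18049) = (4911 - 1*(-106418)) - 1*(-18049) = (4911 + 106418) + 18049 = 111329 + 18049 = 129378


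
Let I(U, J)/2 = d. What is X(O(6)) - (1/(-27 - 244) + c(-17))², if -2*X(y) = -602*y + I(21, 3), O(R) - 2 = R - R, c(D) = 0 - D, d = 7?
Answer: 22482159/73441 ≈ 306.13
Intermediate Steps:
I(U, J) = 14 (I(U, J) = 2*7 = 14)
c(D) = -D
O(R) = 2 (O(R) = 2 + (R - R) = 2 + 0 = 2)
X(y) = -7 + 301*y (X(y) = -(-602*y + 14)/2 = -(14 - 602*y)/2 = -7 + 301*y)
X(O(6)) - (1/(-27 - 244) + c(-17))² = (-7 + 301*2) - (1/(-27 - 244) - 1*(-17))² = (-7 + 602) - (1/(-271) + 17)² = 595 - (-1/271 + 17)² = 595 - (4606/271)² = 595 - 1*21215236/73441 = 595 - 21215236/73441 = 22482159/73441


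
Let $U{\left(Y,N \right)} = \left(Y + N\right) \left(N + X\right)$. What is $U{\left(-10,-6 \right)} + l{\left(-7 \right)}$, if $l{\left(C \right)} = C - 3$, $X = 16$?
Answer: $-170$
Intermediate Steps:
$U{\left(Y,N \right)} = \left(16 + N\right) \left(N + Y\right)$ ($U{\left(Y,N \right)} = \left(Y + N\right) \left(N + 16\right) = \left(N + Y\right) \left(16 + N\right) = \left(16 + N\right) \left(N + Y\right)$)
$l{\left(C \right)} = -3 + C$
$U{\left(-10,-6 \right)} + l{\left(-7 \right)} = \left(\left(-6\right)^{2} + 16 \left(-6\right) + 16 \left(-10\right) - -60\right) - 10 = \left(36 - 96 - 160 + 60\right) - 10 = -160 - 10 = -170$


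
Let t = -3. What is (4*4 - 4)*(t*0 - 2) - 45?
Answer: -69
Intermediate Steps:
(4*4 - 4)*(t*0 - 2) - 45 = (4*4 - 4)*(-3*0 - 2) - 45 = (16 - 4)*(0 - 2) - 45 = 12*(-2) - 45 = -24 - 45 = -69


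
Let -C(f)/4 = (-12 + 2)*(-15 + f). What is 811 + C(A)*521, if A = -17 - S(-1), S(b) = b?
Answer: -645229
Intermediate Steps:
A = -16 (A = -17 - 1*(-1) = -17 + 1 = -16)
C(f) = -600 + 40*f (C(f) = -4*(-12 + 2)*(-15 + f) = -(-40)*(-15 + f) = -4*(150 - 10*f) = -600 + 40*f)
811 + C(A)*521 = 811 + (-600 + 40*(-16))*521 = 811 + (-600 - 640)*521 = 811 - 1240*521 = 811 - 646040 = -645229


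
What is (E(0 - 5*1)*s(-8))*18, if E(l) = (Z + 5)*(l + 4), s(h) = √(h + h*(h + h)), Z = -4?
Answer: -36*√30 ≈ -197.18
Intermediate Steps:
s(h) = √(h + 2*h²) (s(h) = √(h + h*(2*h)) = √(h + 2*h²))
E(l) = 4 + l (E(l) = (-4 + 5)*(l + 4) = 1*(4 + l) = 4 + l)
(E(0 - 5*1)*s(-8))*18 = ((4 + (0 - 5*1))*√(-8*(1 + 2*(-8))))*18 = ((4 + (0 - 5))*√(-8*(1 - 16)))*18 = ((4 - 5)*√(-8*(-15)))*18 = -√120*18 = -2*√30*18 = -36*√30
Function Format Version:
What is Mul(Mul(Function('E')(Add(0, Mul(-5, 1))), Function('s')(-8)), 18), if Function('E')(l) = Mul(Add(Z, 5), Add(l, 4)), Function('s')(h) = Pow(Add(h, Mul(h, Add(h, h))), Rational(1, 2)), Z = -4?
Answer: Mul(-36, Pow(30, Rational(1, 2))) ≈ -197.18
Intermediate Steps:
Function('s')(h) = Pow(Add(h, Mul(2, Pow(h, 2))), Rational(1, 2)) (Function('s')(h) = Pow(Add(h, Mul(h, Mul(2, h))), Rational(1, 2)) = Pow(Add(h, Mul(2, Pow(h, 2))), Rational(1, 2)))
Function('E')(l) = Add(4, l) (Function('E')(l) = Mul(Add(-4, 5), Add(l, 4)) = Mul(1, Add(4, l)) = Add(4, l))
Mul(Mul(Function('E')(Add(0, Mul(-5, 1))), Function('s')(-8)), 18) = Mul(Mul(Add(4, Add(0, Mul(-5, 1))), Pow(Mul(-8, Add(1, Mul(2, -8))), Rational(1, 2))), 18) = Mul(Mul(Add(4, Add(0, -5)), Pow(Mul(-8, Add(1, -16)), Rational(1, 2))), 18) = Mul(Mul(Add(4, -5), Pow(Mul(-8, -15), Rational(1, 2))), 18) = Mul(Mul(-1, Pow(120, Rational(1, 2))), 18) = Mul(Mul(-1, Mul(2, Pow(30, Rational(1, 2)))), 18) = Mul(Mul(-2, Pow(30, Rational(1, 2))), 18) = Mul(-36, Pow(30, Rational(1, 2)))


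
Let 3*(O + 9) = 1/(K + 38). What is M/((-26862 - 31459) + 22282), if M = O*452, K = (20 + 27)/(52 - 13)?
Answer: 6214096/55103631 ≈ 0.11277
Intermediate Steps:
K = 47/39 ≈ 1.2051
O = -13748/1529 (O = -9 + 1/(3*(47/39 + 38)) = -9 + 1/(3*(1529/39)) = -9 + (1/3)*(39/1529) = -9 + 13/1529 = -13748/1529 ≈ -8.9915)
M = -6214096/1529 (M = -13748/1529*452 = -6214096/1529 ≈ -4064.2)
M/((-26862 - 31459) + 22282) = -6214096/(1529*((-26862 - 31459) + 22282)) = -6214096/(1529*(-58321 + 22282)) = -6214096/1529/(-36039) = -6214096/1529*(-1/36039) = 6214096/55103631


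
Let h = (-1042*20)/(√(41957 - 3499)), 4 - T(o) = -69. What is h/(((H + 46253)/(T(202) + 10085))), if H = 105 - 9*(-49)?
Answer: -105846360*√38458/899897971 ≈ -23.066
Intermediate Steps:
T(o) = 73 (T(o) = 4 - 1*(-69) = 4 + 69 = 73)
H = 546 (H = 105 + 441 = 546)
h = -10420*√38458/19229 (h = -20840*√38458/38458 = -10420*√38458/19229 ≈ -106.27)
h/(((H + 46253)/(T(202) + 10085))) = (-10420*√38458/19229)/(((546 + 46253)/(73 + 10085))) = (-10420*√38458/19229)/((46799/10158)) = (-10420*√38458/19229)/((46799*(1/10158))) = (-10420*√38458/19229)/(46799/10158) = -10420*√38458/19229*(10158/46799) = -105846360*√38458/899897971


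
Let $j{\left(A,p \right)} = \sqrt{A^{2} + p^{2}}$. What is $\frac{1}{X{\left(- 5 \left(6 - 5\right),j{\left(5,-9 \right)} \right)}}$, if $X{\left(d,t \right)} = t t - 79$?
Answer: $\frac{1}{27} \approx 0.037037$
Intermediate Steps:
$X{\left(d,t \right)} = -79 + t^{2}$ ($X{\left(d,t \right)} = t^{2} - 79 = -79 + t^{2}$)
$\frac{1}{X{\left(- 5 \left(6 - 5\right),j{\left(5,-9 \right)} \right)}} = \frac{1}{-79 + \left(\sqrt{5^{2} + \left(-9\right)^{2}}\right)^{2}} = \frac{1}{-79 + \left(\sqrt{25 + 81}\right)^{2}} = \frac{1}{-79 + \left(\sqrt{106}\right)^{2}} = \frac{1}{-79 + 106} = \frac{1}{27}$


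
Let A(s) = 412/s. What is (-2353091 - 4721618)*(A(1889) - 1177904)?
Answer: 15741653733768996/1889 ≈ 8.3333e+12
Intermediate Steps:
(-2353091 - 4721618)*(A(1889) - 1177904) = (-2353091 - 4721618)*(412/1889 - 1177904) = -7074709*(412*(1/1889) - 1177904) = -7074709*(412/1889 - 1177904) = -7074709*(-2225060244/1889) = 15741653733768996/1889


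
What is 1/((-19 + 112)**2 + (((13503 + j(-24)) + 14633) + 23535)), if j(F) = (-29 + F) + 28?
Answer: 1/60295 ≈ 1.6585e-5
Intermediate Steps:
j(F) = -1 + F
1/((-19 + 112)**2 + (((13503 + j(-24)) + 14633) + 23535)) = 1/((-19 + 112)**2 + (((13503 + (-1 - 24)) + 14633) + 23535)) = 1/(93**2 + (((13503 - 25) + 14633) + 23535)) = 1/(8649 + ((13478 + 14633) + 23535)) = 1/(8649 + (28111 + 23535)) = 1/(8649 + 51646) = 1/60295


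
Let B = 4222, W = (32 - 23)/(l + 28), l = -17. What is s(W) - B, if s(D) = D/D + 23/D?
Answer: -37736/9 ≈ -4192.9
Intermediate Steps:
W = 9/11 (W = (32 - 23)/(-17 + 28) = 9/11 ≈ 0.81818)
s(D) = 1 + 23/D
s(W) - B = (23 + 9/11)/(9/11) - 1*4222 = (11/9)*(262/11) - 4222 = 262/9 - 4222 = -37736/9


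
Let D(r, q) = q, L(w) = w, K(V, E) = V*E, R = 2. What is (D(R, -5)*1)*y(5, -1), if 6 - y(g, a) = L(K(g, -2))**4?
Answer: 49970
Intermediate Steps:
K(V, E) = E*V
y(g, a) = 6 - 16*g**4 (y(g, a) = 6 - (-2*g)**4 = 6 - 16*g**4)
(D(R, -5)*1)*y(5, -1) = (-5*1)*(6 - 16*5**4) = -5*(6 - 16*625) = -5*(6 - 10000) = -5*(-9994) = 49970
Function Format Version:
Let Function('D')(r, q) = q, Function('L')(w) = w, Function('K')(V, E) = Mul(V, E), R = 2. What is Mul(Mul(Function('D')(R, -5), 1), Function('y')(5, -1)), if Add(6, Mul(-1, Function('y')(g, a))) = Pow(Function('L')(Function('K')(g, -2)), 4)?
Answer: 49970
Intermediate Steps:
Function('K')(V, E) = Mul(E, V)
Function('y')(g, a) = Add(6, Mul(-16, Pow(g, 4))) (Function('y')(g, a) = Add(6, Mul(-1, Pow(Mul(-2, g), 4))) = Add(6, Mul(-1, Mul(16, Pow(g, 4)))) = Add(6, Mul(-16, Pow(g, 4))))
Mul(Mul(Function('D')(R, -5), 1), Function('y')(5, -1)) = Mul(Mul(-5, 1), Add(6, Mul(-16, Pow(5, 4)))) = Mul(-5, Add(6, Mul(-16, 625))) = Mul(-5, Add(6, -10000)) = Mul(-5, -9994) = 49970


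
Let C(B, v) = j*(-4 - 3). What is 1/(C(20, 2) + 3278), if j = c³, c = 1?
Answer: 1/3271 ≈ 0.00030572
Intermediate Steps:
j = 1 (j = 1³ = 1)
C(B, v) = -7 (C(B, v) = 1*(-4 - 3) = 1*(-7) = -7)
1/(C(20, 2) + 3278) = 1/(-7 + 3278) = 1/3271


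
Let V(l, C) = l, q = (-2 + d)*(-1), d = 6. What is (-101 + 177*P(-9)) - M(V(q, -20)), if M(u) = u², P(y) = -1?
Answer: -294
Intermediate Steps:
q = -4 (q = (-2 + 6)*(-1) = 4*(-1) = -4)
(-101 + 177*P(-9)) - M(V(q, -20)) = (-101 + 177*(-1)) - 1*(-4)² = (-101 - 177) - 1*16 = -278 - 16 = -294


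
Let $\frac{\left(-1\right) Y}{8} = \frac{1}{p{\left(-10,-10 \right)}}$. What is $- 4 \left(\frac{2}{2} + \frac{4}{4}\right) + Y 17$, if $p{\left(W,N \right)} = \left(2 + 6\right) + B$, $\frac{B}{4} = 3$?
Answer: $- \frac{74}{5} \approx -14.8$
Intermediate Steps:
$B = 12$ ($B = 4 \cdot 3 = 12$)
$p{\left(W,N \right)} = 20$ ($p{\left(W,N \right)} = \left(2 + 6\right) + 12 = 8 + 12 = 20$)
$Y = - \frac{2}{5}$ ($Y = - \frac{8}{20} = \left(-8\right) \frac{1}{20} = - \frac{2}{5} \approx -0.4$)
$- 4 \left(\frac{2}{2} + \frac{4}{4}\right) + Y 17 = - 4 \left(\frac{2}{2} + \frac{4}{4}\right) - \frac{34}{5} = - 4 \left(2 \cdot \frac{1}{2} + 4 \cdot \frac{1}{4}\right) - \frac{34}{5} = - 4 \left(1 + 1\right) - \frac{34}{5} = \left(-4\right) 2 - \frac{34}{5} = -8 - \frac{34}{5} = - \frac{74}{5}$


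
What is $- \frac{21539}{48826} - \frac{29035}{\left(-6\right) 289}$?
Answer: $\frac{345078571}{21166071} \approx 16.303$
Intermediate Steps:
$- \frac{21539}{48826} - \frac{29035}{\left(-6\right) 289} = \left(-21539\right) \frac{1}{48826} - \frac{29035}{-1734} = - \frac{21539}{48826} - - \frac{29035}{1734} = - \frac{21539}{48826} + \frac{29035}{1734} = \frac{345078571}{21166071}$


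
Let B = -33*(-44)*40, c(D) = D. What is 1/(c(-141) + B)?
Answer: 1/57939 ≈ 1.7260e-5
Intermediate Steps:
B = 58080 (B = 1452*40 = 58080)
1/(c(-141) + B) = 1/(-141 + 58080) = 1/57939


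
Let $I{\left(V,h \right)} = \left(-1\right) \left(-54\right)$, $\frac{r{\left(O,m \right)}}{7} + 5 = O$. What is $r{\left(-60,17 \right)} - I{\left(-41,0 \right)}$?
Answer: $-509$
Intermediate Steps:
$r{\left(O,m \right)} = -35 + 7 O$
$I{\left(V,h \right)} = 54$
$r{\left(-60,17 \right)} - I{\left(-41,0 \right)} = \left(-35 + 7 \left(-60\right)\right) - 54 = \left(-35 - 420\right) - 54 = -455 - 54 = -509$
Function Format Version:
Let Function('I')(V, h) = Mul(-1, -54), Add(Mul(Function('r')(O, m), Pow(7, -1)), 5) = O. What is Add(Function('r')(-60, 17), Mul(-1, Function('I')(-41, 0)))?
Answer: -509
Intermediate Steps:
Function('r')(O, m) = Add(-35, Mul(7, O))
Function('I')(V, h) = 54
Add(Function('r')(-60, 17), Mul(-1, Function('I')(-41, 0))) = Add(Add(-35, Mul(7, -60)), Mul(-1, 54)) = Add(Add(-35, -420), -54) = Add(-455, -54) = -509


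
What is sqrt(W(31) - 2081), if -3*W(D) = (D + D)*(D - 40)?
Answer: I*sqrt(1895) ≈ 43.532*I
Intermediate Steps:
W(D) = -2*D*(-40 + D)/3 (W(D) = -(D + D)*(D - 40)/3 = -2*D*(-40 + D)/3)
sqrt(W(31) - 2081) = sqrt((2/3)*31*(40 - 1*31) - 2081) = sqrt((2/3)*31*(40 - 31) - 2081) = sqrt((2/3)*31*9 - 2081) = sqrt(186 - 2081) = sqrt(-1895) = I*sqrt(1895)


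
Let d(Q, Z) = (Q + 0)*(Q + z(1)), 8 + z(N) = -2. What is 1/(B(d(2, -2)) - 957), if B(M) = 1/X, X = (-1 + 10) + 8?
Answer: -17/16268 ≈ -0.0010450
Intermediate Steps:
z(N) = -10 (z(N) = -8 - 2 = -10)
d(Q, Z) = Q*(-10 + Q) (d(Q, Z) = (Q + 0)*(Q - 10) = Q*(-10 + Q))
X = 17 (X = 9 + 8 = 17)
B(M) = 1/17
1/(B(d(2, -2)) - 957) = 1/(1/17 - 957) = 1/(-16268/17) = -17/16268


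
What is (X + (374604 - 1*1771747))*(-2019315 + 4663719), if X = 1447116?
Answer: 132148801092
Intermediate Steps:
(X + (374604 - 1*1771747))*(-2019315 + 4663719) = (1447116 + (374604 - 1*1771747))*(-2019315 + 4663719) = (1447116 + (374604 - 1771747))*2644404 = (1447116 - 1397143)*2644404 = 49973*2644404 = 132148801092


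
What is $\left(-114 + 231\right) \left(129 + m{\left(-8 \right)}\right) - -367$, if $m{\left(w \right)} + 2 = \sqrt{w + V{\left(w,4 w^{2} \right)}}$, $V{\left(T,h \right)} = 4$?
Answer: $15226 + 234 i \approx 15226.0 + 234.0 i$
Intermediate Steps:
$m{\left(w \right)} = -2 + \sqrt{4 + w}$ ($m{\left(w \right)} = -2 + \sqrt{w + 4} = -2 + \sqrt{4 + w}$)
$\left(-114 + 231\right) \left(129 + m{\left(-8 \right)}\right) - -367 = \left(-114 + 231\right) \left(129 - \left(2 - \sqrt{4 - 8}\right)\right) - -367 = 117 \left(129 - \left(2 - \sqrt{-4}\right)\right) + 367 = 117 \left(129 - \left(2 - 2 i\right)\right) + 367 = 117 \left(127 + 2 i\right) + 367 = \left(14859 + 234 i\right) + 367 = 15226 + 234 i$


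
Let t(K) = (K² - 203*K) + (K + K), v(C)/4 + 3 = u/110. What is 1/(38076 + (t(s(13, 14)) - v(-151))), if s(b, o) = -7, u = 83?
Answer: 55/2174754 ≈ 2.5290e-5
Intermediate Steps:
v(C) = -494/55 (v(C) = -12 + 4*(83/110) = -12 + 166/55 = -494/55)
t(K) = K² - 201*K (t(K) = (K² - 203*K) + 2*K = K² - 201*K)
1/(38076 + (t(s(13, 14)) - v(-151))) = 1/(38076 + (-7*(-201 - 7) - 1*(-494/55))) = 1/(38076 + (-7*(-208) + 494/55)) = 1/(38076 + (1456 + 494/55)) = 1/(38076 + 80574/55) = 1/(2174754/55) = 55/2174754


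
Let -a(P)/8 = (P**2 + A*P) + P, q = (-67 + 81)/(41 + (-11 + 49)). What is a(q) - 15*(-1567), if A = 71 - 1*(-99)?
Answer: 145180129/6241 ≈ 23262.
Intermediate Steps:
A = 170 (A = 71 + 99 = 170)
q = 14/79 (q = 14/(41 + 38) = 14/79 ≈ 0.17722)
a(P) = -1368*P - 8*P**2 (a(P) = -8*((P**2 + 170*P) + P) = -8*(P**2 + 171*P) = -1368*P - 8*P**2)
a(q) - 15*(-1567) = -8*14/79*(171 + 14/79) - 15*(-1567) = -8*14/79*13523/79 + 23505 = -1514576/6241 + 23505 = 145180129/6241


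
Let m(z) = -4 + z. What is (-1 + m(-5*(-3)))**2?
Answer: 100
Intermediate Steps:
(-1 + m(-5*(-3)))**2 = (-1 + (-4 - 5*(-3)))**2 = (-1 + (-4 + 15))**2 = (-1 + 11)**2 = 10**2 = 100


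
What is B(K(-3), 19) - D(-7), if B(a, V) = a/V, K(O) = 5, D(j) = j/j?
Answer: -14/19 ≈ -0.73684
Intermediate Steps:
D(j) = 1
B(K(-3), 19) - D(-7) = 5/19 - 1*1 = 5*(1/19) - 1 = 5/19 - 1 = -14/19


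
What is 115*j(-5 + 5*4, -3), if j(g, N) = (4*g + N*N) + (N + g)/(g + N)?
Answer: 8050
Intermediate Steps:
j(g, N) = 1 + N² + 4*g (j(g, N) = (4*g + N²) + (N + g)/(N + g) = (N² + 4*g) + 1 = 1 + N² + 4*g)
115*j(-5 + 5*4, -3) = 115*(1 + (-3)² + 4*(-5 + 5*4)) = 115*(1 + 9 + 4*(-5 + 20)) = 115*(1 + 9 + 4*15) = 115*(1 + 9 + 60) = 115*70 = 8050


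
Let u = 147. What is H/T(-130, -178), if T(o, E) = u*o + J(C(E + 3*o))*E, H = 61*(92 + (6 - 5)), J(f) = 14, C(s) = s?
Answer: -5673/21602 ≈ -0.26261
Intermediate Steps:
H = 5673 (H = 61*(92 + 1) = 61*93 = 5673)
T(o, E) = 14*E + 147*o (T(o, E) = 147*o + 14*E = 14*E + 147*o)
H/T(-130, -178) = 5673/(14*(-178) + 147*(-130)) = 5673/(-2492 - 19110) = 5673/(-21602) = 5673*(-1/21602) = -5673/21602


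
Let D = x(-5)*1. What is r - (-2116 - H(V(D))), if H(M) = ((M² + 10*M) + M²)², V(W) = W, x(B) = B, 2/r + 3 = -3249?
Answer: 3440615/1626 ≈ 2116.0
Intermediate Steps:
r = -1/1626 (r = 2/(-3 - 3249) = 2/(-3252) = 2*(-1/3252) = -1/1626 ≈ -0.00061501)
D = -5 (D = -5*1 = -5)
H(M) = (2*M² + 10*M)²
r - (-2116 - H(V(D))) = -1/1626 - (-2116 - 4*(-5)²*(5 - 5)²) = -1/1626 - (-2116 - 4*25*0²) = -1/1626 - (-2116 - 4*25*0) = -1/1626 - (-2116 - 1*0) = -1/1626 - (-2116 + 0) = -1/1626 - 1*(-2116) = -1/1626 + 2116 = 3440615/1626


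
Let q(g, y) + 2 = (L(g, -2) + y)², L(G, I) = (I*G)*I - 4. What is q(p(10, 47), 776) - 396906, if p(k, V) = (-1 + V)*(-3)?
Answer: -348508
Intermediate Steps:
p(k, V) = 3 - 3*V
L(G, I) = -4 + G*I² (L(G, I) = (G*I)*I - 4 = G*I² - 4 = -4 + G*I²)
q(g, y) = -2 + (-4 + y + 4*g)² (q(g, y) = -2 + ((-4 + g*(-2)²) + y)² = -2 + ((-4 + g*4) + y)² = -2 + ((-4 + 4*g) + y)² = -2 + (-4 + y + 4*g)²)
q(p(10, 47), 776) - 396906 = (-2 + (-4 + 776 + 4*(3 - 3*47))²) - 396906 = (-2 + (-4 + 776 + 4*(3 - 141))²) - 396906 = (-2 + (-4 + 776 + 4*(-138))²) - 396906 = (-2 + (-4 + 776 - 552)²) - 396906 = (-2 + 220²) - 396906 = (-2 + 48400) - 396906 = 48398 - 396906 = -348508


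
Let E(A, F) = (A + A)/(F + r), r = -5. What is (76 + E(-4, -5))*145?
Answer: 11136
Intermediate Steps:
E(A, F) = 2*A/(-5 + F) (E(A, F) = (A + A)/(F - 5) = (2*A)/(-5 + F) = 2*A/(-5 + F))
(76 + E(-4, -5))*145 = (76 + 2*(-4)/(-5 - 5))*145 = (76 + 2*(-4)/(-10))*145 = (76 + 2*(-4)*(-⅒))*145 = (76 + ⅘)*145 = (384/5)*145 = 11136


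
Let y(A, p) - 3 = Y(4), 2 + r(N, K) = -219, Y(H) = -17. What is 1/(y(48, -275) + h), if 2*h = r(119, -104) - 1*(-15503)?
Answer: 1/7627 ≈ 0.00013111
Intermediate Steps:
r(N, K) = -221 (r(N, K) = -2 - 219 = -221)
y(A, p) = -14 (y(A, p) = 3 - 17 = -14)
h = 7641 (h = (-221 - 1*(-15503))/2 = (-221 + 15503)/2 = (½)*15282 = 7641)
1/(y(48, -275) + h) = 1/(-14 + 7641) = 1/7627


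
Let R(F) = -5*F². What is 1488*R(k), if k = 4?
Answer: -119040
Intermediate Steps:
1488*R(k) = 1488*(-5*4²) = 1488*(-5*16) = 1488*(-80) = -119040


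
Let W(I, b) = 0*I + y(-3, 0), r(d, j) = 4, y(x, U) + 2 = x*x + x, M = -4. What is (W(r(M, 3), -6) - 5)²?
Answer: 1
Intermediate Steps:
y(x, U) = -2 + x + x² (y(x, U) = -2 + (x*x + x) = -2 + (x² + x) = -2 + (x + x²) = -2 + x + x²)
W(I, b) = 4 (W(I, b) = 0*I + (-2 - 3 + (-3)²) = 0 + (-2 - 3 + 9) = 0 + 4 = 4)
(W(r(M, 3), -6) - 5)² = (4 - 5)² = (-1)² = 1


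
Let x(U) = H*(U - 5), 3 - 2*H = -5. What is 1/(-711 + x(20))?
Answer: -1/651 ≈ -0.0015361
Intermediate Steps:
H = 4 (H = 3/2 - ½*(-5) = 3/2 + 5/2 = 4)
x(U) = -20 + 4*U (x(U) = 4*(U - 5) = 4*(-5 + U) = -20 + 4*U)
1/(-711 + x(20)) = 1/(-711 + (-20 + 4*20)) = 1/(-711 + (-20 + 80)) = 1/(-711 + 60) = 1/(-651) = -1/651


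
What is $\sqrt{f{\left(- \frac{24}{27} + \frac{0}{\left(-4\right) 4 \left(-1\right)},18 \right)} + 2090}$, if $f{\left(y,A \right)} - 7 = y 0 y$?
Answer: $3 \sqrt{233} \approx 45.793$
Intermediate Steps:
$f{\left(y,A \right)} = 7$ ($f{\left(y,A \right)} = 7 + y 0 y = 7 + 0 y = 7 + 0 = 7$)
$\sqrt{f{\left(- \frac{24}{27} + \frac{0}{\left(-4\right) 4 \left(-1\right)},18 \right)} + 2090} = \sqrt{7 + 2090} = \sqrt{2097} = 3 \sqrt{233}$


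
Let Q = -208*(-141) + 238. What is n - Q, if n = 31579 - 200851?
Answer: -198838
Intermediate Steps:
n = -169272
Q = 29566 (Q = 29328 + 238 = 29566)
n - Q = -169272 - 1*29566 = -169272 - 29566 = -198838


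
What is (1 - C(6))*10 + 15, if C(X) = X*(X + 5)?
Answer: -635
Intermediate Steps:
C(X) = X*(5 + X)
(1 - C(6))*10 + 15 = (1 - 6*(5 + 6))*10 + 15 = (1 - 6*11)*10 + 15 = (1 - 1*66)*10 + 15 = (1 - 66)*10 + 15 = -65*10 + 15 = -650 + 15 = -635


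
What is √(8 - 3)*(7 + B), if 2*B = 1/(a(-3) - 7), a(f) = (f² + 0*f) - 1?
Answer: 15*√5/2 ≈ 16.771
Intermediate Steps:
a(f) = -1 + f² (a(f) = (f² + 0) - 1 = f² - 1 = -1 + f²)
B = ½ (B = 1/(2*((-1 + (-3)²) - 7)) = 1/(2*((-1 + 9) - 7)) = 1/(2*(8 - 7)) = (½)/1 = (½)*1 = ½ ≈ 0.50000)
√(8 - 3)*(7 + B) = √(8 - 3)*(7 + ½) = √5*(15/2) = 15*√5/2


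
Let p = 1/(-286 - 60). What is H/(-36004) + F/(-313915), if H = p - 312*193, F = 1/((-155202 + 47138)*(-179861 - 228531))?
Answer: 36080152880468071176107/21572833830861262216960 ≈ 1.6725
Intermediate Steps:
p = -1/346 (p = 1/(-346) = -1/346 ≈ -0.0028902)
F = 1/44132473088 (F = 1/(-108064*(-408392)) = 1/44132473088 ≈ 2.2659e-11)
H = -20834737/346 (H = -1/346 - 312*193 = -1/346 - 60216 = -20834737/346 ≈ -60216.)
H/(-36004) + F/(-313915) = -20834737/346/(-36004) + (1/44132473088)/(-313915) = -20834737/346*(-1/36004) + (1/44132473088)*(-1/313915) = 20834737/12457384 - 1/13853845289419520 = 36080152880468071176107/21572833830861262216960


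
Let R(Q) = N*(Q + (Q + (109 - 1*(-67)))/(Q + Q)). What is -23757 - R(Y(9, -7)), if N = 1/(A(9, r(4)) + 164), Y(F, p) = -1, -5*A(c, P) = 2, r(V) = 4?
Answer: -38865567/1636 ≈ -23756.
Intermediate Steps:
A(c, P) = -2/5 (A(c, P) = -1/5*2 = -2/5)
N = 5/818 (N = 1/(-2/5 + 164) = 1/(818/5) = 5/818 ≈ 0.0061125)
R(Q) = 5*Q/818 + 5*(176 + Q)/(1636*Q) (R(Q) = 5*(Q + (Q + (109 - 1*(-67)))/(Q + Q))/818 = 5*(Q + (Q + (109 + 67))/((2*Q)))/818 = 5*(Q + (Q + 176)*(1/(2*Q)))/818 = 5*(Q + (176 + Q)*(1/(2*Q)))/818 = 5*(Q + (176 + Q)/(2*Q))/818 = 5*Q/818 + 5*(176 + Q)/(1636*Q))
-23757 - R(Y(9, -7)) = -23757 - 5*(176 - (1 + 2*(-1)))/(1636*(-1)) = -23757 - 5*(-1)*(176 - (1 - 2))/1636 = -23757 - 5*(-1)*(176 - 1*(-1))/1636 = -23757 - 5*(-1)*(176 + 1)/1636 = -23757 - 5*(-1)*177/1636 = -23757 - 1*(-885/1636) = -23757 + 885/1636 = -38865567/1636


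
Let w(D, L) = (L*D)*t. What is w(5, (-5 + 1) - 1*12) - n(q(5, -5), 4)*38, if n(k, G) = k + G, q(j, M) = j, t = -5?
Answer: 58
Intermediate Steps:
n(k, G) = G + k
w(D, L) = -5*D*L (w(D, L) = (L*D)*(-5) = (D*L)*(-5) = -5*D*L)
w(5, (-5 + 1) - 1*12) - n(q(5, -5), 4)*38 = -5*5*((-5 + 1) - 1*12) - (4 + 5)*38 = -5*5*(-4 - 12) - 9*38 = -5*5*(-16) - 1*342 = 400 - 342 = 58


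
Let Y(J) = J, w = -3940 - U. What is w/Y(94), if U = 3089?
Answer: -7029/94 ≈ -74.777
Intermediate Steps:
w = -7029 (w = -3940 - 1*3089 = -3940 - 3089 = -7029)
w/Y(94) = -7029/94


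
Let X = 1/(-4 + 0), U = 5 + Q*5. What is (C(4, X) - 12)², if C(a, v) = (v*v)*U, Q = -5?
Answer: 2809/16 ≈ 175.56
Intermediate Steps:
U = -20 (U = 5 - 5*5 = 5 - 25 = -20)
X = -¼ (X = 1/(-4) = -¼ ≈ -0.25000)
C(a, v) = -20*v² (C(a, v) = (v*v)*(-20) = v²*(-20) = -20*v²)
(C(4, X) - 12)² = (-20*(-¼)² - 12)² = (-20*1/16 - 12)² = (-5/4 - 12)² = (-53/4)² = 2809/16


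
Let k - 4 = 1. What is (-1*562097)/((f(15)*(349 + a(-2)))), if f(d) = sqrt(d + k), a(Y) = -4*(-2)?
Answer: -562097*sqrt(5)/3570 ≈ -352.07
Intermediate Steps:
k = 5 (k = 4 + 1 = 5)
a(Y) = 8
f(d) = sqrt(5 + d) (f(d) = sqrt(d + 5) = sqrt(5 + d))
(-1*562097)/((f(15)*(349 + a(-2)))) = (-1*562097)/((sqrt(5 + 15)*(349 + 8))) = -562097*sqrt(5)/3570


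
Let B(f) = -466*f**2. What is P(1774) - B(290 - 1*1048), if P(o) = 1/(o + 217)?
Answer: 533083926585/1991 ≈ 2.6775e+8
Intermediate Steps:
P(o) = 1/(217 + o)
P(1774) - B(290 - 1*1048) = 1/(217 + 1774) - (-466)*(290 - 1*1048)**2 = 1/1991 - (-466)*(290 - 1048)**2 = 1/1991 - (-466)*(-758)**2 = 1/1991 - (-466)*574564 = 1/1991 - 1*(-267746824) = 1/1991 + 267746824 = 533083926585/1991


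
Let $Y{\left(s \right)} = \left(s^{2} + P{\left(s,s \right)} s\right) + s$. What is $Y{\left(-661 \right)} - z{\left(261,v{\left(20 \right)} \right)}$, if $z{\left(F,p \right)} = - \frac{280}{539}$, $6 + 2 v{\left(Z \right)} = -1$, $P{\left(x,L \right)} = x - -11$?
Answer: $\frac{66675110}{77} \approx 8.6591 \cdot 10^{5}$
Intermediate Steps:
$P{\left(x,L \right)} = 11 + x$ ($P{\left(x,L \right)} = x + 11 = 11 + x$)
$v{\left(Z \right)} = - \frac{7}{2}$ ($v{\left(Z \right)} = -3 + \frac{1}{2} \left(-1\right) = -3 - \frac{1}{2} = - \frac{7}{2}$)
$z{\left(F,p \right)} = - \frac{40}{77}$ ($z{\left(F,p \right)} = \left(-280\right) \frac{1}{539} = - \frac{40}{77}$)
$Y{\left(s \right)} = s + s^{2} + s \left(11 + s\right)$ ($Y{\left(s \right)} = \left(s^{2} + \left(11 + s\right) s\right) + s = \left(s^{2} + s \left(11 + s\right)\right) + s = s + s^{2} + s \left(11 + s\right)$)
$Y{\left(-661 \right)} - z{\left(261,v{\left(20 \right)} \right)} = 2 \left(-661\right) \left(6 - 661\right) - - \frac{40}{77} = 2 \left(-661\right) \left(-655\right) + \frac{40}{77} = 865910 + \frac{40}{77} = \frac{66675110}{77}$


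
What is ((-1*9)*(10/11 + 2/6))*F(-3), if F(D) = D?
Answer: 369/11 ≈ 33.545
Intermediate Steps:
((-1*9)*(10/11 + 2/6))*F(-3) = ((-1*9)*(10/11 + 2/6))*(-3) = -9*(10*(1/11) + 2*(1/6))*(-3) = -9*(10/11 + 1/3)*(-3) = -9*41/33*(-3) = -123/11*(-3) = 369/11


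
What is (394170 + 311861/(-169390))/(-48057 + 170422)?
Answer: 66768144439/20727407350 ≈ 3.2212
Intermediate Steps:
(394170 + 311861/(-169390))/(-48057 + 170422) = (394170 + 311861*(-1/169390))/122365 = (394170 - 311861/169390)*(1/122365) = (66768144439/169390)*(1/122365) = 66768144439/20727407350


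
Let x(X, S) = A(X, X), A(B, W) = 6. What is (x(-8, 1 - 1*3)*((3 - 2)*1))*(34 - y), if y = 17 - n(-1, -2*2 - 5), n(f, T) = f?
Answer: 96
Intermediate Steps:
x(X, S) = 6
y = 18 (y = 17 - 1*(-1) = 17 + 1 = 18)
(x(-8, 1 - 1*3)*((3 - 2)*1))*(34 - y) = (6*((3 - 2)*1))*(34 - 1*18) = (6*(1*1))*(34 - 18) = (6*1)*16 = 6*16 = 96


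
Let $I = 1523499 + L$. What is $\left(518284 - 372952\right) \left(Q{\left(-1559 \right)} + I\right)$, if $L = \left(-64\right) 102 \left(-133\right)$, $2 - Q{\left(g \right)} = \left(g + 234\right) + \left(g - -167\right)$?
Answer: $347989044744$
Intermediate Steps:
$Q{\left(g \right)} = -399 - 2 g$ ($Q{\left(g \right)} = 2 - \left(\left(g + 234\right) + \left(g - -167\right)\right) = 2 - \left(\left(234 + g\right) + \left(g + 167\right)\right) = 2 - \left(\left(234 + g\right) + \left(167 + g\right)\right) = 2 - \left(401 + 2 g\right) = -399 - 2 g$)
$L = 868224$ ($L = \left(-6528\right) \left(-133\right) = 868224$)
$I = 2391723$ ($I = 1523499 + 868224 = 2391723$)
$\left(518284 - 372952\right) \left(Q{\left(-1559 \right)} + I\right) = \left(518284 - 372952\right) \left(\left(-399 - -3118\right) + 2391723\right) = 145332 \left(\left(-399 + 3118\right) + 2391723\right) = 145332 \left(2719 + 2391723\right) = 145332 \cdot 2394442 = 347989044744$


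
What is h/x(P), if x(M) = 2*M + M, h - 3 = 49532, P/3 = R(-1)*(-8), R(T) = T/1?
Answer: 49535/72 ≈ 687.99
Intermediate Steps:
R(T) = T (R(T) = T*1 = T)
P = 24 (P = 3*(-1*(-8)) = 3*8 = 24)
h = 49535 (h = 3 + 49532 = 49535)
x(M) = 3*M
h/x(P) = 49535/((3*24)) = 49535/72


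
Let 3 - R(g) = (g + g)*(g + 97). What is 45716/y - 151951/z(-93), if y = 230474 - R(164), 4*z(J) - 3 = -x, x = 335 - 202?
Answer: 96060011798/20545135 ≈ 4675.6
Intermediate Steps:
R(g) = 3 - 2*g*(97 + g) (R(g) = 3 - (g + g)*(g + 97) = 3 - 2*g*(97 + g))
x = 133
z(J) = -65/2 (z(J) = ¾ + (-1*133)/4 = ¾ + (¼)*(-133) = ¾ - 133/4 = -65/2)
y = 316079 (y = 230474 - (3 - 194*164 - 2*164²) = 230474 - (3 - 31816 - 2*26896) = 230474 - (3 - 31816 - 53792) = 230474 - 1*(-85605) = 230474 + 85605 = 316079)
45716/y - 151951/z(-93) = 45716/316079 - 151951/(-65/2) = 45716*(1/316079) - 151951*(-2/65) = 45716/316079 + 303902/65 = 96060011798/20545135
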